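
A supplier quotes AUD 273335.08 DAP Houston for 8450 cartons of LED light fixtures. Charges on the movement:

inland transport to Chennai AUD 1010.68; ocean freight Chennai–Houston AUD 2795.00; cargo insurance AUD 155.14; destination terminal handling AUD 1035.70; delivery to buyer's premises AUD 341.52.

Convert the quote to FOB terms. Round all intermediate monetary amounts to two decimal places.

FOB price: AUD 269007.72

Not relevant to the conversion: inland to port — on the seller under both DAP and FOB; already in the DAP price and stays in the FOB price.
From DAP to FOB, the seller no longer bears: freight, insurance, destination terminal, delivery.
FOB price = 273335.08 − 2795.00 − 155.14 − 1035.70 − 341.52 = 269007.72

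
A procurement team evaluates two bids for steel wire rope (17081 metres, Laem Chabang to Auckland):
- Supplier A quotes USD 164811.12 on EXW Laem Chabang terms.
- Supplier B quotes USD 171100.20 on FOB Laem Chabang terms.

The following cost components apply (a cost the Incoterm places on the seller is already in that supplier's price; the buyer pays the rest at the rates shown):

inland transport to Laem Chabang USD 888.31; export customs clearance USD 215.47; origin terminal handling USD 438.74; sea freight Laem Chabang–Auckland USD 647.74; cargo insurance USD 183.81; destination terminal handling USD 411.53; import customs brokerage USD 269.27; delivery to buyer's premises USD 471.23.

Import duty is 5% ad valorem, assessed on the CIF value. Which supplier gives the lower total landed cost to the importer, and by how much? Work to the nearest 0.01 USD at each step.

Supplier A is cheaper by USD 4983.89

Supplier A (EXW):
CIF value = EXW price + inland to port + export clearance + origin terminal + freight + insurance = 164811.12 + 888.31 + 215.47 + 438.74 + 647.74 + 183.81 = 167185.19
Import duty = 167185.19 × 5% = 8359.26
Buyer bears (A): 888.31 + 215.47 + 438.74 + 647.74 + 183.81 + 411.53 + 269.27 + 471.23 = 3526.10
Landed cost (A) = invoice 164811.12 + 3526.10 + duty 8359.26 = 176696.48
Supplier B (FOB):
CIF value = FOB price + freight + insurance = 171100.20 + 647.74 + 183.81 = 171931.75
Import duty = 171931.75 × 5% = 8596.59
Buyer bears (B): 647.74 + 183.81 + 411.53 + 269.27 + 471.23 = 1983.58
Landed cost (B) = invoice 171100.20 + 1983.58 + duty 8596.59 = 181680.37
Difference = |176696.48 − 181680.37| = 4983.89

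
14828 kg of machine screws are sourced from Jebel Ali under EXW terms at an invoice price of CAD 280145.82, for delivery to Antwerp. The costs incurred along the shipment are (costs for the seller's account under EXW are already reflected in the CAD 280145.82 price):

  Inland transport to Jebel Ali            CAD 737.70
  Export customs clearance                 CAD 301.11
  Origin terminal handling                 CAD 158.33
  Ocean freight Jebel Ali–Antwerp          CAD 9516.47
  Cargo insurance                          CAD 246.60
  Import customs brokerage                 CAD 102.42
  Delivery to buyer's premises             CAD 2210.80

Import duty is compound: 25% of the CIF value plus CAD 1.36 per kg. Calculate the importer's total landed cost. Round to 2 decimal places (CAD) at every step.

EXW: the seller makes goods available at their premises; the buyer bears all onward costs.
CIF value = EXW price + inland to port + export clearance + origin terminal + freight + insurance = 280145.82 + 737.70 + 301.11 + 158.33 + 9516.47 + 246.60 = 291106.03
Ad valorem component: 291106.03 × 25% = 72776.51
Specific component: 14828 × 1.36 = 20166.08
Import duty = 72776.51 + 20166.08 = 92942.59
Buyer bears: inland to port 737.70 + export clearance 301.11 + origin terminal 158.33 + freight 9516.47 + insurance 246.60 + brokerage 102.42 + delivery 2210.80 + duty 92942.59 = 106216.02
Landed cost = invoice 280145.82 + 106216.02 = 386361.84

Total landed cost: CAD 386361.84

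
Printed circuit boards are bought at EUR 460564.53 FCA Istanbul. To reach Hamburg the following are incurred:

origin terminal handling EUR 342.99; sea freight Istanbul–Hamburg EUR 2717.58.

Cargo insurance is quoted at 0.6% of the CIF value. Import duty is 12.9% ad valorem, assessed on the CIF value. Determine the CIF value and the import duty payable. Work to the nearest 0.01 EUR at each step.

Let C be the CIF value. C = FCA price + pre-shipment costs + freight + 0.6% × C
C − 0.6% × C = 460564.53 + 342.99 + 2717.58
0.994 × C = 463625.10
C = 463625.10 / 0.994 = 466423.64
Insurance premium = 0.6% × 466423.64 = 2798.54
Import duty = 466423.64 × 12.9% = 60168.65

CIF value: EUR 466423.64; import duty: EUR 60168.65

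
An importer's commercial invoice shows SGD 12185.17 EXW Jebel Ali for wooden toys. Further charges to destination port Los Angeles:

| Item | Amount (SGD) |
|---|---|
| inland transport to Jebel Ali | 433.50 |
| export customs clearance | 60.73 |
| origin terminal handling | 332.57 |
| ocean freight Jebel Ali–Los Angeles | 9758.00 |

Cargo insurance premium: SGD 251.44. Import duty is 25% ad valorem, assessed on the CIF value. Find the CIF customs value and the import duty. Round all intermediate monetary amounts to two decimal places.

CIF = EXW price + pre-shipment costs + freight + insurance
CIF = 12185.17 + 433.50 + 60.73 + 332.57 + 9758.00 + 251.44 = 23021.41
Import duty = 23021.41 × 25% = 5755.35

CIF value: SGD 23021.41; import duty: SGD 5755.35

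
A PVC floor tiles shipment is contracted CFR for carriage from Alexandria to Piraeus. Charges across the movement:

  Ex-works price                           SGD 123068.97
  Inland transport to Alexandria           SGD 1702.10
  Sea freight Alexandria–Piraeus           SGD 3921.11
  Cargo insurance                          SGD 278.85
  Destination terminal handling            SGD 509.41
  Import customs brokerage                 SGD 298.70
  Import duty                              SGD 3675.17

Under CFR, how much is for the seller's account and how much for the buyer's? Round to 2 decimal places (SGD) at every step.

CFR: the seller pays costs through ocean freight to the destination port, but not insurance.
Seller's account: goods 123068.97 + inland to port 1702.10 + freight 3921.11 = 128692.18
Buyer's account: insurance 278.85 + destination terminal 509.41 + brokerage 298.70 + duty 3675.17 = 4762.13

Seller: SGD 128692.18; buyer: SGD 4762.13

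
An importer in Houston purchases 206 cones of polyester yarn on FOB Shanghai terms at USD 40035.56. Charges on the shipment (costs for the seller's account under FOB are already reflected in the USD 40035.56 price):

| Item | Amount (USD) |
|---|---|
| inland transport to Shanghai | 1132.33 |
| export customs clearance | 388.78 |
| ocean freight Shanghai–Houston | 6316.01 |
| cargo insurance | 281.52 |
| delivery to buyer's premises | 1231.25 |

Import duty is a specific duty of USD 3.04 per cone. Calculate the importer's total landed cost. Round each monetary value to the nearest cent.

Total landed cost: USD 48490.58

FOB: the seller bears costs until goods are on board at the origin port; the buyer bears freight, insurance and all costs thereafter.
Already in the invoice (seller's account under FOB): inland to port, export clearance — exclude.
CIF value = FOB price + freight + insurance = 40035.56 + 6316.01 + 281.52 = 46633.09
Import duty = 206 × 3.04 = 626.24
Buyer bears: freight 6316.01 + insurance 281.52 + delivery 1231.25 + duty 626.24 = 8455.02
Landed cost = invoice 40035.56 + 8455.02 = 48490.58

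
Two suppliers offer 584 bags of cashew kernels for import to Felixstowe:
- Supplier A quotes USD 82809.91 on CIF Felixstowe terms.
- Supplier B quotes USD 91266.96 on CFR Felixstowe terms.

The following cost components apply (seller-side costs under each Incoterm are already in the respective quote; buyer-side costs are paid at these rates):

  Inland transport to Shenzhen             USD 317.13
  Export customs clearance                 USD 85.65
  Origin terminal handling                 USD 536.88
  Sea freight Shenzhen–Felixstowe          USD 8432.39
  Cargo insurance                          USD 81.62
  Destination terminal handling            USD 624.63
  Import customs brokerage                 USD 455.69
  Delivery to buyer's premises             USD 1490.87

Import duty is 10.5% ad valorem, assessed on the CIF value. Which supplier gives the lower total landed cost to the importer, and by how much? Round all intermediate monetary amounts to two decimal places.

Supplier A is cheaper by USD 9435.23

Supplier A (CIF):
The CIF price already equals the CIF value: 82809.91
Import duty = 82809.91 × 10.5% = 8695.04
Buyer bears (A): 624.63 + 455.69 + 1490.87 = 2571.19
Landed cost (A) = invoice 82809.91 + 2571.19 + duty 8695.04 = 94076.14
Supplier B (CFR):
CIF value = CFR price + insurance = 91266.96 + 81.62 = 91348.58
Import duty = 91348.58 × 10.5% = 9591.60
Buyer bears (B): 81.62 + 624.63 + 455.69 + 1490.87 = 2652.81
Landed cost (B) = invoice 91266.96 + 2652.81 + duty 9591.60 = 103511.37
Difference = |94076.14 − 103511.37| = 9435.23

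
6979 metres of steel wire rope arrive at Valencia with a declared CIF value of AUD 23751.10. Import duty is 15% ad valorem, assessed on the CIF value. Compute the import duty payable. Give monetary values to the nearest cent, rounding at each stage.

Import duty: AUD 3562.67

Import duty = 23751.10 × 15% = 3562.67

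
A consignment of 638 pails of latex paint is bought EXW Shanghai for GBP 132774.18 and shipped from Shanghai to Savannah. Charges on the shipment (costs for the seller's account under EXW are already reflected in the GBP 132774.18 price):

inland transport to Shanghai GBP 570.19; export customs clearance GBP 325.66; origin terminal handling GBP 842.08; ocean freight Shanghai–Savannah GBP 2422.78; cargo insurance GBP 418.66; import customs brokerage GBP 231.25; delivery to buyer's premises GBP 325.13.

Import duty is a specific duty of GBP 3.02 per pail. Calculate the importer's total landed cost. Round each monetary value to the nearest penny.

Total landed cost: GBP 139836.69

EXW: the seller makes goods available at their premises; the buyer bears all onward costs.
CIF value = EXW price + inland to port + export clearance + origin terminal + freight + insurance = 132774.18 + 570.19 + 325.66 + 842.08 + 2422.78 + 418.66 = 137353.55
Import duty = 638 × 3.02 = 1926.76
Buyer bears: inland to port 570.19 + export clearance 325.66 + origin terminal 842.08 + freight 2422.78 + insurance 418.66 + brokerage 231.25 + delivery 325.13 + duty 1926.76 = 7062.51
Landed cost = invoice 132774.18 + 7062.51 = 139836.69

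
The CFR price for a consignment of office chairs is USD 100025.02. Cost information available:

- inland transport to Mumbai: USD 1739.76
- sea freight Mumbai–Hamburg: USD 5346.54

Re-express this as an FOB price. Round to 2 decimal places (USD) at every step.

FOB price: USD 94678.48

Not relevant to the conversion: inland to port — on the seller under both CFR and FOB; already in the CFR price and stays in the FOB price.
From CFR to FOB, the seller no longer bears: freight.
FOB price = 100025.02 − 5346.54 = 94678.48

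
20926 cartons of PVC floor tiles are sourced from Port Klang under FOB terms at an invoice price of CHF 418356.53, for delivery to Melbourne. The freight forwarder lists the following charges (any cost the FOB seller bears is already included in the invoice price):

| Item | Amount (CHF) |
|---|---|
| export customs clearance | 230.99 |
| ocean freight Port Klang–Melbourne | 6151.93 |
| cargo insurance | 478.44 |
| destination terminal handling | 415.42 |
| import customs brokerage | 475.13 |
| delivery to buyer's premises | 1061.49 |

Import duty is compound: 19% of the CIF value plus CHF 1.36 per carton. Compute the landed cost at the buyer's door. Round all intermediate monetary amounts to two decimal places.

Total landed cost: CHF 536145.81

FOB: the seller bears costs until goods are on board at the origin port; the buyer bears freight, insurance and all costs thereafter.
Already in the invoice (seller's account under FOB): export clearance — exclude.
CIF value = FOB price + freight + insurance = 418356.53 + 6151.93 + 478.44 = 424986.90
Ad valorem component: 424986.90 × 19% = 80747.51
Specific component: 20926 × 1.36 = 28459.36
Import duty = 80747.51 + 28459.36 = 109206.87
Buyer bears: freight 6151.93 + insurance 478.44 + destination terminal 415.42 + brokerage 475.13 + delivery 1061.49 + duty 109206.87 = 117789.28
Landed cost = invoice 418356.53 + 117789.28 = 536145.81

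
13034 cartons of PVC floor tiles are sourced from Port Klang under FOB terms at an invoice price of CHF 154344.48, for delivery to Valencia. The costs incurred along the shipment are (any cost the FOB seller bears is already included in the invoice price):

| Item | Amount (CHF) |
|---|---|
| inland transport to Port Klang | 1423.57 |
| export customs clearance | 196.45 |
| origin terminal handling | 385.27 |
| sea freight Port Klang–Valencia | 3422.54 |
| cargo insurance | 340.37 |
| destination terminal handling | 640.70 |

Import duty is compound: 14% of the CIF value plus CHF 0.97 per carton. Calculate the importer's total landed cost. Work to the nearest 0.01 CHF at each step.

Total landed cost: CHF 193526.10

FOB: the seller bears costs until goods are on board at the origin port; the buyer bears freight, insurance and all costs thereafter.
Already in the invoice (seller's account under FOB): inland to port, export clearance, origin terminal — exclude.
CIF value = FOB price + freight + insurance = 154344.48 + 3422.54 + 340.37 = 158107.39
Ad valorem component: 158107.39 × 14% = 22135.03
Specific component: 13034 × 0.97 = 12642.98
Import duty = 22135.03 + 12642.98 = 34778.01
Buyer bears: freight 3422.54 + insurance 340.37 + destination terminal 640.70 + duty 34778.01 = 39181.62
Landed cost = invoice 154344.48 + 39181.62 = 193526.10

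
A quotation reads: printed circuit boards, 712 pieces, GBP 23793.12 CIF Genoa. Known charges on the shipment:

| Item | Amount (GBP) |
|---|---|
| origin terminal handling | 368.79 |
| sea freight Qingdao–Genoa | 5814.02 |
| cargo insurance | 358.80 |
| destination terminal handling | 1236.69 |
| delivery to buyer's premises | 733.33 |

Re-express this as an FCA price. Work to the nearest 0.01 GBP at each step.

Not relevant to the conversion: delivery, destination terminal — on the buyer under both terms; not part of either seller's price.
From CIF to FCA, the seller no longer bears: origin terminal, freight, insurance.
FCA price = 23793.12 − 368.79 − 5814.02 − 358.80 = 17251.51

FCA price: GBP 17251.51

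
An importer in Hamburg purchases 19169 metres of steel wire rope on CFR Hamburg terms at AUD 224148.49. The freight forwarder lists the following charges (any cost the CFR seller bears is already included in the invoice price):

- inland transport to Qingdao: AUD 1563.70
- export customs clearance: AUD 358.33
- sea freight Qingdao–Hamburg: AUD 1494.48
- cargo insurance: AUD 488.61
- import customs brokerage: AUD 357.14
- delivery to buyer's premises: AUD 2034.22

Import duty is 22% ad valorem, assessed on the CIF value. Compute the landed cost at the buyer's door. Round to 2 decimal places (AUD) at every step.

CFR: the seller pays costs through ocean freight to the destination port, but not insurance.
Already in the invoice (seller's account under CFR): inland to port, export clearance, freight — exclude.
CIF value = CFR price + insurance = 224148.49 + 488.61 = 224637.10
Import duty = 224637.10 × 22% = 49420.16
Buyer bears: insurance 488.61 + brokerage 357.14 + delivery 2034.22 + duty 49420.16 = 52300.13
Landed cost = invoice 224148.49 + 52300.13 = 276448.62

Total landed cost: AUD 276448.62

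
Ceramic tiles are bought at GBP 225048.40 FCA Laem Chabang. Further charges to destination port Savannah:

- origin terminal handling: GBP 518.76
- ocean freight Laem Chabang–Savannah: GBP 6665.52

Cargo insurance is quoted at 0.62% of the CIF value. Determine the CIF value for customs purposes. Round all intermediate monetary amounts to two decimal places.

Let C be the CIF value. C = FCA price + pre-shipment costs + freight + 0.62% × C
C − 0.62% × C = 225048.40 + 518.76 + 6665.52
0.9938 × C = 232232.68
C = 232232.68 / 0.9938 = 233681.51
Insurance premium = 0.62% × 233681.51 = 1448.83

CIF value: GBP 233681.51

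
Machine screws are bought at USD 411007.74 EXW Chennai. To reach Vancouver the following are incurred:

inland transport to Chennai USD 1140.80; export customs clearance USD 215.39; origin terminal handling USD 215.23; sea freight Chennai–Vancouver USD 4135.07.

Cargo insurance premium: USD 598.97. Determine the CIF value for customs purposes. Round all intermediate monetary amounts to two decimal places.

CIF = EXW price + pre-shipment costs + freight + insurance
CIF = 411007.74 + 1140.80 + 215.39 + 215.23 + 4135.07 + 598.97 = 417313.20

CIF value: USD 417313.20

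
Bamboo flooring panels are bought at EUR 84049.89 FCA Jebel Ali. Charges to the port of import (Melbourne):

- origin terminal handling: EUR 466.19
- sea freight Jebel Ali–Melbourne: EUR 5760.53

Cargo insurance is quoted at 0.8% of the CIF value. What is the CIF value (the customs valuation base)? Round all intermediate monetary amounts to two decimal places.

Let C be the CIF value. C = FCA price + pre-shipment costs + freight + 0.8% × C
C − 0.8% × C = 84049.89 + 466.19 + 5760.53
0.992 × C = 90276.61
C = 90276.61 / 0.992 = 91004.65
Insurance premium = 0.8% × 91004.65 = 728.04

CIF value: EUR 91004.65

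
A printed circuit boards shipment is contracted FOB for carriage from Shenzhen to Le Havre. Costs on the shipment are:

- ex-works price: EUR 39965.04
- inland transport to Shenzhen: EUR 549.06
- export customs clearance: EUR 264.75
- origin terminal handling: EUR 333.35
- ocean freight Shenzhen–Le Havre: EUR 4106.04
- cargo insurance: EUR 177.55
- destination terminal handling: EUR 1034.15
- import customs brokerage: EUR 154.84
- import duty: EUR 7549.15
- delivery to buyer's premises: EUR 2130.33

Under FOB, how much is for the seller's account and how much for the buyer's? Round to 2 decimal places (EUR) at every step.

Seller: EUR 41112.20; buyer: EUR 15152.06

FOB: the seller bears costs until goods are on board at the origin port; the buyer bears freight, insurance and all costs thereafter.
Seller's account: goods 39965.04 + inland to port 549.06 + export clearance 264.75 + origin terminal 333.35 = 41112.20
Buyer's account: freight 4106.04 + insurance 177.55 + destination terminal 1034.15 + brokerage 154.84 + duty 7549.15 + delivery 2130.33 = 15152.06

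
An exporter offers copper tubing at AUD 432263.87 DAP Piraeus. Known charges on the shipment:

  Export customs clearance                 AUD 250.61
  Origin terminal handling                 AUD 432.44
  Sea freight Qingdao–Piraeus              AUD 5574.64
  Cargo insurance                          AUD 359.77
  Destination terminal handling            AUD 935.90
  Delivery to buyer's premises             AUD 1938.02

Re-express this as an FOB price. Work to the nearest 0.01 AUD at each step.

Not relevant to the conversion: origin terminal, export clearance — on the seller under both DAP and FOB; already in the DAP price and stays in the FOB price.
From DAP to FOB, the seller no longer bears: freight, insurance, destination terminal, delivery.
FOB price = 432263.87 − 5574.64 − 359.77 − 935.90 − 1938.02 = 423455.54

FOB price: AUD 423455.54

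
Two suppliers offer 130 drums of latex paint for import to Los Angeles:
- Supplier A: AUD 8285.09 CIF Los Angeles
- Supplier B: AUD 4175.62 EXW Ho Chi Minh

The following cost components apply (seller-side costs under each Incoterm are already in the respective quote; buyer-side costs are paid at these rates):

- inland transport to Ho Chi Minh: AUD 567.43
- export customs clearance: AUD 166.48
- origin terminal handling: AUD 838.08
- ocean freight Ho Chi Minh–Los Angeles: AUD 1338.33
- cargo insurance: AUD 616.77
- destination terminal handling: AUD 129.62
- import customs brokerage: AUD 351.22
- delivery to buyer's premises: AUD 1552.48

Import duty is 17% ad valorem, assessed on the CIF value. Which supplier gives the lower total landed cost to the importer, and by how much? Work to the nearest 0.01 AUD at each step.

Supplier B is cheaper by AUD 681.39

Supplier A (CIF):
The CIF price already equals the CIF value: 8285.09
Import duty = 8285.09 × 17% = 1408.47
Buyer bears (A): 129.62 + 351.22 + 1552.48 = 2033.32
Landed cost (A) = invoice 8285.09 + 2033.32 + duty 1408.47 = 11726.88
Supplier B (EXW):
CIF value = EXW price + inland to port + export clearance + origin terminal + freight + insurance = 4175.62 + 567.43 + 166.48 + 838.08 + 1338.33 + 616.77 = 7702.71
Import duty = 7702.71 × 17% = 1309.46
Buyer bears (B): 567.43 + 166.48 + 838.08 + 1338.33 + 616.77 + 129.62 + 351.22 + 1552.48 = 5560.41
Landed cost (B) = invoice 4175.62 + 5560.41 + duty 1309.46 = 11045.49
Difference = |11726.88 − 11045.49| = 681.39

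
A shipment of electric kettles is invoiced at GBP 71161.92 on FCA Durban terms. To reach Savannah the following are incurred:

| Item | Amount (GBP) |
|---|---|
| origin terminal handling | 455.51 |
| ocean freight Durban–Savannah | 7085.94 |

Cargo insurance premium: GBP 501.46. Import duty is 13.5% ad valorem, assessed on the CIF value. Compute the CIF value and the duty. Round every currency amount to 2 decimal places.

CIF = FCA price + pre-shipment costs + freight + insurance
CIF = 71161.92 + 455.51 + 7085.94 + 501.46 = 79204.83
Import duty = 79204.83 × 13.5% = 10692.65

CIF value: GBP 79204.83; import duty: GBP 10692.65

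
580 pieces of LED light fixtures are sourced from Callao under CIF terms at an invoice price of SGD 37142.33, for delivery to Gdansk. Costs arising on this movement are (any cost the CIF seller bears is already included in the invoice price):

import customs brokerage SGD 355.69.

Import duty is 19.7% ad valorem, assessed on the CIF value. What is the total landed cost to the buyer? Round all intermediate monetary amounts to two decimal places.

CIF: the seller pays costs through ocean freight and marine insurance to the destination port.
The CIF price already equals the CIF value: 37142.33
Import duty = 37142.33 × 19.7% = 7317.04
Buyer bears: brokerage 355.69 + duty 7317.04 = 7672.73
Landed cost = invoice 37142.33 + 7672.73 = 44815.06

Total landed cost: SGD 44815.06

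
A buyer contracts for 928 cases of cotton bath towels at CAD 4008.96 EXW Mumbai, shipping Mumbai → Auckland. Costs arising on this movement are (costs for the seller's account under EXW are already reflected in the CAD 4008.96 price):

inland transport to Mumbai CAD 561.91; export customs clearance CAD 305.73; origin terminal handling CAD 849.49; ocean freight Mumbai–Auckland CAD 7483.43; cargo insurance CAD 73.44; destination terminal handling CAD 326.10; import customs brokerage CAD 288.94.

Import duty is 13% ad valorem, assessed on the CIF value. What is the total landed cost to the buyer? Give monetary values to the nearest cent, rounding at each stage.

Total landed cost: CAD 15624.78

EXW: the seller makes goods available at their premises; the buyer bears all onward costs.
CIF value = EXW price + inland to port + export clearance + origin terminal + freight + insurance = 4008.96 + 561.91 + 305.73 + 849.49 + 7483.43 + 73.44 = 13282.96
Import duty = 13282.96 × 13% = 1726.78
Buyer bears: inland to port 561.91 + export clearance 305.73 + origin terminal 849.49 + freight 7483.43 + insurance 73.44 + destination terminal 326.10 + brokerage 288.94 + duty 1726.78 = 11615.82
Landed cost = invoice 4008.96 + 11615.82 = 15624.78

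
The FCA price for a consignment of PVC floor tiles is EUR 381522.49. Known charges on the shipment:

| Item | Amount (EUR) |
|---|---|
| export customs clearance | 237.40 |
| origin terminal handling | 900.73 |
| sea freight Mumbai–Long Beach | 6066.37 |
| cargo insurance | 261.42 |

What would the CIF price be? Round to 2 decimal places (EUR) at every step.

CIF price: EUR 388751.01

Not relevant to the conversion: export clearance — on the seller under both FCA and CIF; already in the FCA price and stays in the CIF price.
From FCA to CIF, the seller additionally bears: origin terminal, freight, insurance.
CIF price = 381522.49 + 900.73 + 6066.37 + 261.42 = 388751.01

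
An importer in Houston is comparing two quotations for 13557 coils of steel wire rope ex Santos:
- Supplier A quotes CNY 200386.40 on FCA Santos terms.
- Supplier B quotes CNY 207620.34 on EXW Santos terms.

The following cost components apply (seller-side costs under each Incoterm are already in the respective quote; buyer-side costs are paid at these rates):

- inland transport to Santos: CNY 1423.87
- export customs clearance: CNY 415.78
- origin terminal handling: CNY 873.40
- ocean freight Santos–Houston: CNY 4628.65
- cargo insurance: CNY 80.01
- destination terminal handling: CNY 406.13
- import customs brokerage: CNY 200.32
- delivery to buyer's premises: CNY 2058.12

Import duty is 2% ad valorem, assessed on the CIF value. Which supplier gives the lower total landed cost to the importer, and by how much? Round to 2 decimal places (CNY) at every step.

Supplier A (FCA):
CIF value = FCA price + origin terminal + freight + insurance = 200386.40 + 873.40 + 4628.65 + 80.01 = 205968.46
Import duty = 205968.46 × 2% = 4119.37
Buyer bears (A): 873.40 + 4628.65 + 80.01 + 406.13 + 200.32 + 2058.12 = 8246.63
Landed cost (A) = invoice 200386.40 + 8246.63 + duty 4119.37 = 212752.40
Supplier B (EXW):
CIF value = EXW price + inland to port + export clearance + origin terminal + freight + insurance = 207620.34 + 1423.87 + 415.78 + 873.40 + 4628.65 + 80.01 = 215042.05
Import duty = 215042.05 × 2% = 4300.84
Buyer bears (B): 1423.87 + 415.78 + 873.40 + 4628.65 + 80.01 + 406.13 + 200.32 + 2058.12 = 10086.28
Landed cost (B) = invoice 207620.34 + 10086.28 + duty 4300.84 = 222007.46
Difference = |212752.40 − 222007.46| = 9255.06

Supplier A is cheaper by CNY 9255.06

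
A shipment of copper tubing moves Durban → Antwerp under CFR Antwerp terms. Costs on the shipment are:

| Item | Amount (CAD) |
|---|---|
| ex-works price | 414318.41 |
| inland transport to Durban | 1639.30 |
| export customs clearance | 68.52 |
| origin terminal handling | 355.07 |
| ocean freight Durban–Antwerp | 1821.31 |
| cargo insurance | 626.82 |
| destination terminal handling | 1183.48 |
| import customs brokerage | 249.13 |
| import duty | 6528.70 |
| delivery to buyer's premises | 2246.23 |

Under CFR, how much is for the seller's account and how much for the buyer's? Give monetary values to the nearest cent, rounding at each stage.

CFR: the seller pays costs through ocean freight to the destination port, but not insurance.
Seller's account: goods 414318.41 + inland to port 1639.30 + export clearance 68.52 + origin terminal 355.07 + freight 1821.31 = 418202.61
Buyer's account: insurance 626.82 + destination terminal 1183.48 + brokerage 249.13 + duty 6528.70 + delivery 2246.23 = 10834.36

Seller: CAD 418202.61; buyer: CAD 10834.36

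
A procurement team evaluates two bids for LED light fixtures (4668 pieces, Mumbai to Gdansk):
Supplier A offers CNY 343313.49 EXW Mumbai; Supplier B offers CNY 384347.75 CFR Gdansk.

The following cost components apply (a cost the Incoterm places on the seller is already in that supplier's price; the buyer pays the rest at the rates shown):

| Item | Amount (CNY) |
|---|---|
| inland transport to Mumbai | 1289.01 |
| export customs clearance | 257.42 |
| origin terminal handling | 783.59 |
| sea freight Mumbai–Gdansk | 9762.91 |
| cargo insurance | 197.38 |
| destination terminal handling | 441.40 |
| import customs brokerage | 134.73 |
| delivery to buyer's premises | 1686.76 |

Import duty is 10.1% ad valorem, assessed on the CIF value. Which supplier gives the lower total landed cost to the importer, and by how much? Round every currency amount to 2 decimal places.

Supplier A (EXW):
CIF value = EXW price + inland to port + export clearance + origin terminal + freight + insurance = 343313.49 + 1289.01 + 257.42 + 783.59 + 9762.91 + 197.38 = 355603.80
Import duty = 355603.80 × 10.1% = 35915.98
Buyer bears (A): 1289.01 + 257.42 + 783.59 + 9762.91 + 197.38 + 441.40 + 134.73 + 1686.76 = 14553.20
Landed cost (A) = invoice 343313.49 + 14553.20 + duty 35915.98 = 393782.67
Supplier B (CFR):
CIF value = CFR price + insurance = 384347.75 + 197.38 = 384545.13
Import duty = 384545.13 × 10.1% = 38839.06
Buyer bears (B): 197.38 + 441.40 + 134.73 + 1686.76 = 2460.27
Landed cost (B) = invoice 384347.75 + 2460.27 + duty 38839.06 = 425647.08
Difference = |393782.67 − 425647.08| = 31864.41

Supplier A is cheaper by CNY 31864.41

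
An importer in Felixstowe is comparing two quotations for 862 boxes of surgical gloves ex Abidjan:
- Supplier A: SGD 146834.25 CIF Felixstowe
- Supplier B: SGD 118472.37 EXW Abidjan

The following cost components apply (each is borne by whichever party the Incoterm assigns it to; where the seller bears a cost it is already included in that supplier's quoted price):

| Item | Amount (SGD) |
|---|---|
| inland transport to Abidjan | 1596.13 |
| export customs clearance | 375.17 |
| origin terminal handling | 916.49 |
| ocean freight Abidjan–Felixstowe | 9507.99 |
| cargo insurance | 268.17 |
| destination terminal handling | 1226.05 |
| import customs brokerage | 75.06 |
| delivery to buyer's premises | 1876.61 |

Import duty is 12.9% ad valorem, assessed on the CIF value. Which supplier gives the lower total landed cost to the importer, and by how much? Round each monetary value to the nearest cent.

Supplier B is cheaper by SGD 17722.96

Supplier A (CIF):
The CIF price already equals the CIF value: 146834.25
Import duty = 146834.25 × 12.9% = 18941.62
Buyer bears (A): 1226.05 + 75.06 + 1876.61 = 3177.72
Landed cost (A) = invoice 146834.25 + 3177.72 + duty 18941.62 = 168953.59
Supplier B (EXW):
CIF value = EXW price + inland to port + export clearance + origin terminal + freight + insurance = 118472.37 + 1596.13 + 375.17 + 916.49 + 9507.99 + 268.17 = 131136.32
Import duty = 131136.32 × 12.9% = 16916.59
Buyer bears (B): 1596.13 + 375.17 + 916.49 + 9507.99 + 268.17 + 1226.05 + 75.06 + 1876.61 = 15841.67
Landed cost (B) = invoice 118472.37 + 15841.67 + duty 16916.59 = 151230.63
Difference = |168953.59 − 151230.63| = 17722.96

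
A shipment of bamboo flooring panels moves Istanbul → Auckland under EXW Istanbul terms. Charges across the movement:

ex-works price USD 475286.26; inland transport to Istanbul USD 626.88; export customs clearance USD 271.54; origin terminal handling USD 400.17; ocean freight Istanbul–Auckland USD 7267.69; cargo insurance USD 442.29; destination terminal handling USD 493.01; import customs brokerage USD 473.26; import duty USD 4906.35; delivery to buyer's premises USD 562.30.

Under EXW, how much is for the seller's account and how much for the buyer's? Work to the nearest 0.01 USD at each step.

EXW: the seller makes goods available at their premises; the buyer bears all onward costs.
Seller's account: goods 475286.26 = 475286.26
Buyer's account: inland to port 626.88 + export clearance 271.54 + origin terminal 400.17 + freight 7267.69 + insurance 442.29 + destination terminal 493.01 + brokerage 473.26 + duty 4906.35 + delivery 562.30 = 15443.49

Seller: USD 475286.26; buyer: USD 15443.49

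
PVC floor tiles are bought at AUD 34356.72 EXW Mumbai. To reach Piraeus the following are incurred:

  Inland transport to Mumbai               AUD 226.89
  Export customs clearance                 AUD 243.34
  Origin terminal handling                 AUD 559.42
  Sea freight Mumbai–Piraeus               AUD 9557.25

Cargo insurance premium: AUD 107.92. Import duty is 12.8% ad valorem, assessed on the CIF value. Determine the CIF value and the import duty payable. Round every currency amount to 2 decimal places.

CIF value: AUD 45051.54; import duty: AUD 5766.60

CIF = EXW price + pre-shipment costs + freight + insurance
CIF = 34356.72 + 226.89 + 243.34 + 559.42 + 9557.25 + 107.92 = 45051.54
Import duty = 45051.54 × 12.8% = 5766.60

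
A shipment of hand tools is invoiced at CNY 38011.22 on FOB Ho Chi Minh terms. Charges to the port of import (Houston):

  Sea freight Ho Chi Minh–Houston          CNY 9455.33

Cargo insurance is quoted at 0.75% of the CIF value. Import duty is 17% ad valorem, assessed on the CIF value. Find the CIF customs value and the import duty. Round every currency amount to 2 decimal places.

CIF value: CNY 47825.24; import duty: CNY 8130.29

Let C be the CIF value. C = FOB price + freight + 0.75% × C
C − 0.75% × C = 38011.22 + 9455.33
0.9925 × C = 47466.55
C = 47466.55 / 0.9925 = 47825.24
Insurance premium = 0.75% × 47825.24 = 358.69
Import duty = 47825.24 × 17% = 8130.29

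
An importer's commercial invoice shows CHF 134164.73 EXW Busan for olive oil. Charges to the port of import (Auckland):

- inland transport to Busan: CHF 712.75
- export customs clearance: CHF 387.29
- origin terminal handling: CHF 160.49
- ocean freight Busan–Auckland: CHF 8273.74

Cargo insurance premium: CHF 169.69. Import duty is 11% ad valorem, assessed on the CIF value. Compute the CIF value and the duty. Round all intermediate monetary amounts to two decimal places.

CIF value: CHF 143868.69; import duty: CHF 15825.56

CIF = EXW price + pre-shipment costs + freight + insurance
CIF = 134164.73 + 712.75 + 387.29 + 160.49 + 8273.74 + 169.69 = 143868.69
Import duty = 143868.69 × 11% = 15825.56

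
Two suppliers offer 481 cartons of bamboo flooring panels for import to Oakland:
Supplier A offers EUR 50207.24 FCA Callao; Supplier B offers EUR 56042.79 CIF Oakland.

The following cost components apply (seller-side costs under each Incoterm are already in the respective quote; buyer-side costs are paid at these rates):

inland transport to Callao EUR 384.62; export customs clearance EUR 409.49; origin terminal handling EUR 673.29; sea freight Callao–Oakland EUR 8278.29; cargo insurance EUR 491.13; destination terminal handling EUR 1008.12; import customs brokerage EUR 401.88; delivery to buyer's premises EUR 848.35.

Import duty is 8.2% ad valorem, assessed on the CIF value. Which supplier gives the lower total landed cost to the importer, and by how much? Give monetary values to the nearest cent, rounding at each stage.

Supplier B is cheaper by EUR 3902.95

Supplier A (FCA):
CIF value = FCA price + origin terminal + freight + insurance = 50207.24 + 673.29 + 8278.29 + 491.13 = 59649.95
Import duty = 59649.95 × 8.2% = 4891.30
Buyer bears (A): 673.29 + 8278.29 + 491.13 + 1008.12 + 401.88 + 848.35 = 11701.06
Landed cost (A) = invoice 50207.24 + 11701.06 + duty 4891.30 = 66799.60
Supplier B (CIF):
The CIF price already equals the CIF value: 56042.79
Import duty = 56042.79 × 8.2% = 4595.51
Buyer bears (B): 1008.12 + 401.88 + 848.35 = 2258.35
Landed cost (B) = invoice 56042.79 + 2258.35 + duty 4595.51 = 62896.65
Difference = |66799.60 − 62896.65| = 3902.95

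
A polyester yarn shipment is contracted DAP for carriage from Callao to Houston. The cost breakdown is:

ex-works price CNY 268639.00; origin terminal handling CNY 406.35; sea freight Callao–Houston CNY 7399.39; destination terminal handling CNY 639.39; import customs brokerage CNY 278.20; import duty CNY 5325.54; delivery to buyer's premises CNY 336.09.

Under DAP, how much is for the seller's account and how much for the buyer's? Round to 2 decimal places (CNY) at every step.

Seller: CNY 277420.22; buyer: CNY 5603.74

DAP: the seller bears all costs to the named destination except import duty and clearance.
Seller's account: goods 268639.00 + origin terminal 406.35 + freight 7399.39 + destination terminal 639.39 + delivery 336.09 = 277420.22
Buyer's account: brokerage 278.20 + duty 5325.54 = 5603.74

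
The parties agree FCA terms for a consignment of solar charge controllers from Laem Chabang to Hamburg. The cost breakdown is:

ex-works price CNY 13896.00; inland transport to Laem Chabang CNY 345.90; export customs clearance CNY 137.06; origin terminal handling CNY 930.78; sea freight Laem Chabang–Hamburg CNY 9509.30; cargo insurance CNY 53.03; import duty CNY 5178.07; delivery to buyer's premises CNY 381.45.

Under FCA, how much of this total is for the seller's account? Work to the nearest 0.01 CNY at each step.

Seller's account: CNY 14378.96

FCA: the seller delivers export-cleared goods to the carrier; the buyer bears costs from that point.
Seller's account: goods 13896.00 + inland to port 345.90 + export clearance 137.06 = 14378.96
Buyer's account: origin terminal 930.78 + freight 9509.30 + insurance 53.03 + duty 5178.07 + delivery 381.45 = 16052.63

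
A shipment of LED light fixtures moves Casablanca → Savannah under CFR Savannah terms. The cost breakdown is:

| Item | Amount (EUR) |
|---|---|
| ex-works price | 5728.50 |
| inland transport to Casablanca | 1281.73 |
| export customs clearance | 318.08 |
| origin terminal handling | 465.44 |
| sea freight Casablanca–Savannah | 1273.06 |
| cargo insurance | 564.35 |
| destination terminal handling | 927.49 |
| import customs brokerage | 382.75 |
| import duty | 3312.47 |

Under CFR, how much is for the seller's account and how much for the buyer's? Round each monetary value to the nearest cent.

Seller: EUR 9066.81; buyer: EUR 5187.06

CFR: the seller pays costs through ocean freight to the destination port, but not insurance.
Seller's account: goods 5728.50 + inland to port 1281.73 + export clearance 318.08 + origin terminal 465.44 + freight 1273.06 = 9066.81
Buyer's account: insurance 564.35 + destination terminal 927.49 + brokerage 382.75 + duty 3312.47 = 5187.06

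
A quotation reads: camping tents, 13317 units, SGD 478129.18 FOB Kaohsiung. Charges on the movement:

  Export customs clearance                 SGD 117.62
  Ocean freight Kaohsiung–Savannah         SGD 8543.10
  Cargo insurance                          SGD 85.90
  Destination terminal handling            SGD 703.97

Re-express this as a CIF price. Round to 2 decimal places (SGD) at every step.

Not relevant to the conversion: export clearance — on the seller under both FOB and CIF; already in the FOB price and stays in the CIF price. destination terminal — on the buyer under both terms; not part of either seller's price.
From FOB to CIF, the seller additionally bears: freight, insurance.
CIF price = 478129.18 + 8543.10 + 85.90 = 486758.18

CIF price: SGD 486758.18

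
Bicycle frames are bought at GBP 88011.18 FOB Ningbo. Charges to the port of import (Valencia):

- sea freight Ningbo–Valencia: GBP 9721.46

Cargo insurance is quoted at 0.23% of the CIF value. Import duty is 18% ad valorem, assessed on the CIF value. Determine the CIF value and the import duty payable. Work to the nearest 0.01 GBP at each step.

Let C be the CIF value. C = FOB price + freight + 0.23% × C
C − 0.23% × C = 88011.18 + 9721.46
0.9977 × C = 97732.64
C = 97732.64 / 0.9977 = 97957.94
Insurance premium = 0.23% × 97957.94 = 225.30
Import duty = 97957.94 × 18% = 17632.43

CIF value: GBP 97957.94; import duty: GBP 17632.43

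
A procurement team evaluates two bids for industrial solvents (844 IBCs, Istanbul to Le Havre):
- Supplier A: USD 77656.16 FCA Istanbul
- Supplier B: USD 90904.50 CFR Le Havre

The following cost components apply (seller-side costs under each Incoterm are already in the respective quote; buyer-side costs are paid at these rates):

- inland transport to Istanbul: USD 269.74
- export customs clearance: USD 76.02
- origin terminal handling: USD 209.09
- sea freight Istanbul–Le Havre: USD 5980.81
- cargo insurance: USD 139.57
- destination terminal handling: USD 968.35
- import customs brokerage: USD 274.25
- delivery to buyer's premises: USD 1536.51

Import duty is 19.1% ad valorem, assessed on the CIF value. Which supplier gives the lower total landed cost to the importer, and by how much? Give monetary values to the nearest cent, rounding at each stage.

Supplier A is cheaper by USD 8406.60

Supplier A (FCA):
CIF value = FCA price + origin terminal + freight + insurance = 77656.16 + 209.09 + 5980.81 + 139.57 = 83985.63
Import duty = 83985.63 × 19.1% = 16041.26
Buyer bears (A): 209.09 + 5980.81 + 139.57 + 968.35 + 274.25 + 1536.51 = 9108.58
Landed cost (A) = invoice 77656.16 + 9108.58 + duty 16041.26 = 102806.00
Supplier B (CFR):
CIF value = CFR price + insurance = 90904.50 + 139.57 = 91044.07
Import duty = 91044.07 × 19.1% = 17389.42
Buyer bears (B): 139.57 + 968.35 + 274.25 + 1536.51 = 2918.68
Landed cost (B) = invoice 90904.50 + 2918.68 + duty 17389.42 = 111212.60
Difference = |102806.00 − 111212.60| = 8406.60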